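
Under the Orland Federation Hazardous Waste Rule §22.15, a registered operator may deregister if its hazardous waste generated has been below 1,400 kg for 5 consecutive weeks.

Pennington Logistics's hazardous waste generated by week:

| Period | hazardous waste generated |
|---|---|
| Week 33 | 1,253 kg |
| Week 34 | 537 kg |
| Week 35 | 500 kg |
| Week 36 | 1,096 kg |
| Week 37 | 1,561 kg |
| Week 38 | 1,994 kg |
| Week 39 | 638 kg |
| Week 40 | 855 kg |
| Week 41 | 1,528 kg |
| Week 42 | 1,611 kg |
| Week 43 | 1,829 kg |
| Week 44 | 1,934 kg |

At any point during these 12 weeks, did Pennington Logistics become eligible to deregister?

No

Weeks below 1,400 kg: Week 33, Week 34, Week 35, Week 36, Week 39, Week 40.
Longest run of consecutive weeks below the threshold: 4.
4 < 5, so Pennington Logistics never became eligible.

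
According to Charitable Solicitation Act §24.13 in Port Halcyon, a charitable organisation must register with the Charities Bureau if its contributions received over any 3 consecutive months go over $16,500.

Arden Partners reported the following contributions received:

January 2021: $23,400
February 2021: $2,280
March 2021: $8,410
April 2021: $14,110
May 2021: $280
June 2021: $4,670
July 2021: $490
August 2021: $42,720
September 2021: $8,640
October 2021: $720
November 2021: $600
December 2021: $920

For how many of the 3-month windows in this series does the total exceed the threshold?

7

January 2021–March 2021: $23,400 + $2,280 + $8,410 = $34,090 (over)
February 2021–April 2021: $2,280 + $8,410 + $14,110 = $24,800 (over)
March 2021–May 2021: $8,410 + $14,110 + $280 = $22,800 (over)
April 2021–June 2021: $14,110 + $280 + $4,670 = $19,060 (over)
May 2021–July 2021: $280 + $4,670 + $490 = $5,440 (under)
June 2021–August 2021: $4,670 + $490 + $42,720 = $47,880 (over)
July 2021–September 2021: $490 + $42,720 + $8,640 = $51,850 (over)
August 2021–October 2021: $42,720 + $8,640 + $720 = $52,080 (over)
September 2021–November 2021: $8,640 + $720 + $600 = $9,960 (under)
October 2021–December 2021: $720 + $600 + $920 = $2,240 (under)
7 windows exceed the threshold.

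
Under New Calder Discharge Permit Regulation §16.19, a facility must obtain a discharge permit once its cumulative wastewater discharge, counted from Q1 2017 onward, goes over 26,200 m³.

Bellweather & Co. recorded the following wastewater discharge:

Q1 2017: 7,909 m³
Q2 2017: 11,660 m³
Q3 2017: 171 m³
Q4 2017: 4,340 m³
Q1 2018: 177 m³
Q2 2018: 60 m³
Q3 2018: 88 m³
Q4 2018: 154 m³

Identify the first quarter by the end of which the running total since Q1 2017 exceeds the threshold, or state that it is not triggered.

Not triggered

Through Q1 2017: 7,909 m³
Through Q2 2017: 19,569 m³
Through Q3 2017: 19,740 m³
Through Q4 2017: 24,080 m³
Through Q1 2018: 24,257 m³
Through Q2 2018: 24,317 m³
Through Q3 2018: 24,405 m³
Through Q4 2018: 24,559 m³
Final cumulative total 24,559 m³ ≤ 26,200 m³; the threshold is never exceeded.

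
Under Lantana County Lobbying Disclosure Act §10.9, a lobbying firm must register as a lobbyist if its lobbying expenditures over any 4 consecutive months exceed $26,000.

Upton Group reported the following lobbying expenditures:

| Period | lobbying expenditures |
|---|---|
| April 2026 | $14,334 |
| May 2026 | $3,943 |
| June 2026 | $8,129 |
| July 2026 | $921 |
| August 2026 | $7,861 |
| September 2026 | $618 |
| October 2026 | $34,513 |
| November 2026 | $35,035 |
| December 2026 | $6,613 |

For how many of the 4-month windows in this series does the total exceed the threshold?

4

April 2026–July 2026: $14,334 + $3,943 + $8,129 + $921 = $27,327 (over)
May 2026–August 2026: $3,943 + $8,129 + $921 + $7,861 = $20,854 (under)
June 2026–September 2026: $8,129 + $921 + $7,861 + $618 = $17,529 (under)
July 2026–October 2026: $921 + $7,861 + $618 + $34,513 = $43,913 (over)
August 2026–November 2026: $7,861 + $618 + $34,513 + $35,035 = $78,027 (over)
September 2026–December 2026: $618 + $34,513 + $35,035 + $6,613 = $76,779 (over)
4 windows exceed the threshold.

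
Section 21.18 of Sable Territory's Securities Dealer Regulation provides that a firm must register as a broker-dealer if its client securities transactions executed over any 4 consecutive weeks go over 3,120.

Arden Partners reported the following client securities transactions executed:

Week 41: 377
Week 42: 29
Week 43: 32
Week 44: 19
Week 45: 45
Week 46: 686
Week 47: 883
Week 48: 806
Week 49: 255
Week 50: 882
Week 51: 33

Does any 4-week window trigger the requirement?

Week 41–Week 44: 377 + 29 + 32 + 19 = 457 (under)
Week 42–Week 45: 29 + 32 + 19 + 45 = 125 (under)
Week 43–Week 46: 32 + 19 + 45 + 686 = 782 (under)
Week 44–Week 47: 19 + 45 + 686 + 883 = 1,633 (under)
Week 45–Week 48: 45 + 686 + 883 + 806 = 2,420 (under)
Week 46–Week 49: 686 + 883 + 806 + 255 = 2,630 (under)
Week 47–Week 50: 883 + 806 + 255 + 882 = 2,826 (under)
Week 48–Week 51: 806 + 255 + 882 + 33 = 1,976 (under)
No window exceeds 3,120.

No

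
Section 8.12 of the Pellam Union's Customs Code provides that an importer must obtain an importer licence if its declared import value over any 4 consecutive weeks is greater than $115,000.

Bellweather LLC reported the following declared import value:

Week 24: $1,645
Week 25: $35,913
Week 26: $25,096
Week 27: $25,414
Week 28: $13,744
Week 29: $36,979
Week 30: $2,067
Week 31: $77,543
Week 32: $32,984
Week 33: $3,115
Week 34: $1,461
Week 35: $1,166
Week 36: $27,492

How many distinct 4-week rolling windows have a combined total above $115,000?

Week 24–Week 27: $1,645 + $35,913 + $25,096 + $25,414 = $88,068 (under)
Week 25–Week 28: $35,913 + $25,096 + $25,414 + $13,744 = $100,167 (under)
Week 26–Week 29: $25,096 + $25,414 + $13,744 + $36,979 = $101,233 (under)
Week 27–Week 30: $25,414 + $13,744 + $36,979 + $2,067 = $78,204 (under)
Week 28–Week 31: $13,744 + $36,979 + $2,067 + $77,543 = $130,333 (over)
Week 29–Week 32: $36,979 + $2,067 + $77,543 + $32,984 = $149,573 (over)
Week 30–Week 33: $2,067 + $77,543 + $32,984 + $3,115 = $115,709 (over)
Week 31–Week 34: $77,543 + $32,984 + $3,115 + $1,461 = $115,103 (over)
Week 32–Week 35: $32,984 + $3,115 + $1,461 + $1,166 = $38,726 (under)
Week 33–Week 36: $3,115 + $1,461 + $1,166 + $27,492 = $33,234 (under)
4 windows exceed the threshold.

4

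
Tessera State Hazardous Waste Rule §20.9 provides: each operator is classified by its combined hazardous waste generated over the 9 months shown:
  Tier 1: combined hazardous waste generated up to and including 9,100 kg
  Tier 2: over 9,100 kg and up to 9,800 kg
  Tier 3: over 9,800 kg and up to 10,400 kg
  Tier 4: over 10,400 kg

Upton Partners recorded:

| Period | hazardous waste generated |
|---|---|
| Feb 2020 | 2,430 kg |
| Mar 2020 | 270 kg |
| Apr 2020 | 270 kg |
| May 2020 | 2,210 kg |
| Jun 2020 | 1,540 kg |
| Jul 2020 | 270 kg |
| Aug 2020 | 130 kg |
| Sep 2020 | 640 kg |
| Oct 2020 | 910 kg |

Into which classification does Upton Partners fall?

Combined hazardous waste generated: 2,430 kg + 270 kg + 270 kg + 2,210 kg + 1,540 kg + 270 kg + 130 kg + 640 kg + 910 kg = 8,670 kg.
8,670 kg ≤ 9,100 kg, so Tier 1 applies.

Tier 1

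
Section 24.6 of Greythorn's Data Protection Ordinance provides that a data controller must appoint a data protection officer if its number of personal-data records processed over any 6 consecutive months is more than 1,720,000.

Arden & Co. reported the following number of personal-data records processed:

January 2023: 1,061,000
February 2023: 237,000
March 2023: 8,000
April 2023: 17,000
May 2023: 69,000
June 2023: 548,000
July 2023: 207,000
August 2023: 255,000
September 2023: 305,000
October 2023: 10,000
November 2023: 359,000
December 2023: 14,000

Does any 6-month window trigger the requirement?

Yes

January 2023–June 2023: 1,061,000 + 237,000 + 8,000 + 17,000 + 69,000 + 548,000 = 1,940,000 (over)
February 2023–July 2023: 237,000 + 8,000 + 17,000 + 69,000 + 548,000 + 207,000 = 1,086,000 (under)
March 2023–August 2023: 8,000 + 17,000 + 69,000 + 548,000 + 207,000 + 255,000 = 1,104,000 (under)
April 2023–September 2023: 17,000 + 69,000 + 548,000 + 207,000 + 255,000 + 305,000 = 1,401,000 (under)
May 2023–October 2023: 69,000 + 548,000 + 207,000 + 255,000 + 305,000 + 10,000 = 1,394,000 (under)
June 2023–November 2023: 548,000 + 207,000 + 255,000 + 305,000 + 10,000 + 359,000 = 1,684,000 (under)
July 2023–December 2023: 207,000 + 255,000 + 305,000 + 10,000 + 359,000 + 14,000 = 1,150,000 (under)
At least one window exceeds 1,720,000.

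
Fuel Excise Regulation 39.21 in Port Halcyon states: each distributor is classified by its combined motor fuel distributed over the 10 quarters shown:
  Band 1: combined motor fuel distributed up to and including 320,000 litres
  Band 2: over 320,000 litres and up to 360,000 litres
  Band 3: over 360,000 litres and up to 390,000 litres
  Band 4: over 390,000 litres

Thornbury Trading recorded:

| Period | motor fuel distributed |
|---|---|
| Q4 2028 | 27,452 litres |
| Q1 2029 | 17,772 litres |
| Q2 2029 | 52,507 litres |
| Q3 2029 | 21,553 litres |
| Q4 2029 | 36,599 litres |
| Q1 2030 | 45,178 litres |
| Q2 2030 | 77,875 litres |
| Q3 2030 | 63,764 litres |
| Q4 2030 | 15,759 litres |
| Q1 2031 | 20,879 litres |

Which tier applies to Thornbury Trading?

Combined motor fuel distributed: 27,452 litres + 17,772 litres + 52,507 litres + 21,553 litres + 36,599 litres + 45,178 litres + 77,875 litres + 63,764 litres + 15,759 litres + 20,879 litres = 379,338 litres.
360,000 litres < 379,338 litres ≤ 390,000 litres, so Band 3 applies.

Band 3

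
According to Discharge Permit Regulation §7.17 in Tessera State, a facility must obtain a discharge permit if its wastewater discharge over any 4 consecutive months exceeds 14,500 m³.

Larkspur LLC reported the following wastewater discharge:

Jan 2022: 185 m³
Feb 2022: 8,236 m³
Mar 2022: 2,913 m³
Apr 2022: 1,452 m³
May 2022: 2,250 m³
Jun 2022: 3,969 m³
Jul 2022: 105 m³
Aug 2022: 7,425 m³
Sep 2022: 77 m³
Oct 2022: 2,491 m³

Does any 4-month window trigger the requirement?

Jan 2022–Apr 2022: 185 m³ + 8,236 m³ + 2,913 m³ + 1,452 m³ = 12,786 m³ (under)
Feb 2022–May 2022: 8,236 m³ + 2,913 m³ + 1,452 m³ + 2,250 m³ = 14,851 m³ (over)
Mar 2022–Jun 2022: 2,913 m³ + 1,452 m³ + 2,250 m³ + 3,969 m³ = 10,584 m³ (under)
Apr 2022–Jul 2022: 1,452 m³ + 2,250 m³ + 3,969 m³ + 105 m³ = 7,776 m³ (under)
May 2022–Aug 2022: 2,250 m³ + 3,969 m³ + 105 m³ + 7,425 m³ = 13,749 m³ (under)
Jun 2022–Sep 2022: 3,969 m³ + 105 m³ + 7,425 m³ + 77 m³ = 11,576 m³ (under)
Jul 2022–Oct 2022: 105 m³ + 7,425 m³ + 77 m³ + 2,491 m³ = 10,098 m³ (under)
At least one window exceeds 14,500 m³.

Yes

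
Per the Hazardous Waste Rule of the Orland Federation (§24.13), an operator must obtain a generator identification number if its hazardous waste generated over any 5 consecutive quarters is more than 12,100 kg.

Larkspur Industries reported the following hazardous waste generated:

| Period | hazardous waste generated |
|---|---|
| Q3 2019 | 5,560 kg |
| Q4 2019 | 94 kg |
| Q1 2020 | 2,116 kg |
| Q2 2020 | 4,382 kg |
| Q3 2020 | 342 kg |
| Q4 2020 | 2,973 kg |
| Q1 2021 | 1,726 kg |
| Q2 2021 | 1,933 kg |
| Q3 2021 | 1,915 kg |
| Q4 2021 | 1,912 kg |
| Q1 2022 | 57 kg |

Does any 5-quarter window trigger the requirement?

Q3 2019–Q3 2020: 5,560 kg + 94 kg + 2,116 kg + 4,382 kg + 342 kg = 12,494 kg (over)
Q4 2019–Q4 2020: 94 kg + 2,116 kg + 4,382 kg + 342 kg + 2,973 kg = 9,907 kg (under)
Q1 2020–Q1 2021: 2,116 kg + 4,382 kg + 342 kg + 2,973 kg + 1,726 kg = 11,539 kg (under)
Q2 2020–Q2 2021: 4,382 kg + 342 kg + 2,973 kg + 1,726 kg + 1,933 kg = 11,356 kg (under)
Q3 2020–Q3 2021: 342 kg + 2,973 kg + 1,726 kg + 1,933 kg + 1,915 kg = 8,889 kg (under)
Q4 2020–Q4 2021: 2,973 kg + 1,726 kg + 1,933 kg + 1,915 kg + 1,912 kg = 10,459 kg (under)
Q1 2021–Q1 2022: 1,726 kg + 1,933 kg + 1,915 kg + 1,912 kg + 57 kg = 7,543 kg (under)
At least one window exceeds 12,100 kg.

Yes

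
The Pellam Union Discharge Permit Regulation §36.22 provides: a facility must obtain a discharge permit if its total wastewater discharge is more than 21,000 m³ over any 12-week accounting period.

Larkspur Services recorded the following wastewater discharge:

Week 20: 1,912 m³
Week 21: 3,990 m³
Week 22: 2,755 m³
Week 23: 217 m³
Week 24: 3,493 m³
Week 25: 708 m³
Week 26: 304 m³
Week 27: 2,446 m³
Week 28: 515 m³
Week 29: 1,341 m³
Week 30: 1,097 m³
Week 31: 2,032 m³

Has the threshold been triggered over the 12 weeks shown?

Total wastewater discharge: 1,912 m³ + 3,990 m³ + 2,755 m³ + 217 m³ + 3,493 m³ + 708 m³ + 304 m³ + 2,446 m³ + 515 m³ + 1,341 m³ + 1,097 m³ + 2,032 m³ = 20,810 m³.
20,810 m³ ≤ 21,000 m³, so the threshold is not exceeded.

No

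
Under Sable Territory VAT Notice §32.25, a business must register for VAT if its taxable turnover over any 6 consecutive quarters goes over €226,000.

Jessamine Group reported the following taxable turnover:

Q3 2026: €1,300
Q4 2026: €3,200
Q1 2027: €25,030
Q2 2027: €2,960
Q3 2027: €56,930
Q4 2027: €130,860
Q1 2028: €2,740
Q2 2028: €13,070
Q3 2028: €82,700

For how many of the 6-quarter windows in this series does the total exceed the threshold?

2

Q3 2026–Q4 2027: €1,300 + €3,200 + €25,030 + €2,960 + €56,930 + €130,860 = €220,280 (under)
Q4 2026–Q1 2028: €3,200 + €25,030 + €2,960 + €56,930 + €130,860 + €2,740 = €221,720 (under)
Q1 2027–Q2 2028: €25,030 + €2,960 + €56,930 + €130,860 + €2,740 + €13,070 = €231,590 (over)
Q2 2027–Q3 2028: €2,960 + €56,930 + €130,860 + €2,740 + €13,070 + €82,700 = €289,260 (over)
2 windows exceed the threshold.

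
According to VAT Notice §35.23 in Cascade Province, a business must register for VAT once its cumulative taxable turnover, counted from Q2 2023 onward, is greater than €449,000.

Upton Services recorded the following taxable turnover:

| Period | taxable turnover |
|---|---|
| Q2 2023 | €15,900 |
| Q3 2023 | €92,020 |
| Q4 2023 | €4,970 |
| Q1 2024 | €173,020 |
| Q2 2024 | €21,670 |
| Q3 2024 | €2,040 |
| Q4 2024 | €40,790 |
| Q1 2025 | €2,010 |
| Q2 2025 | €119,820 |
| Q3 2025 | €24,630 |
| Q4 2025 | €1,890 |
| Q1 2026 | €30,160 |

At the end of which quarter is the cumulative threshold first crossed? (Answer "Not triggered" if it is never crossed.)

Through Q2 2023: €15,900
Through Q3 2023: €107,920
Through Q4 2023: €112,890
Through Q1 2024: €285,910
Through Q2 2024: €307,580
Through Q3 2024: €309,620
Through Q4 2024: €350,410
Through Q1 2025: €352,420
Through Q2 2025: €472,240 ← exceeds threshold

Q2 2025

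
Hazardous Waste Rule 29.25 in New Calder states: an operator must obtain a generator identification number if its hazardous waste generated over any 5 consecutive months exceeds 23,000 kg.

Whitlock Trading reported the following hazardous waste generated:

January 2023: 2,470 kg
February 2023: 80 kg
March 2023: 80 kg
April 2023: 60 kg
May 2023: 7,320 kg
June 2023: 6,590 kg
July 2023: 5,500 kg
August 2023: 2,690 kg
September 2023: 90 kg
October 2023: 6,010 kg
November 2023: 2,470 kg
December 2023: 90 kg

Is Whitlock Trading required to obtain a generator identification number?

No

January 2023–May 2023: 2,470 kg + 80 kg + 80 kg + 60 kg + 7,320 kg = 10,010 kg (under)
February 2023–June 2023: 80 kg + 80 kg + 60 kg + 7,320 kg + 6,590 kg = 14,130 kg (under)
March 2023–July 2023: 80 kg + 60 kg + 7,320 kg + 6,590 kg + 5,500 kg = 19,550 kg (under)
April 2023–August 2023: 60 kg + 7,320 kg + 6,590 kg + 5,500 kg + 2,690 kg = 22,160 kg (under)
May 2023–September 2023: 7,320 kg + 6,590 kg + 5,500 kg + 2,690 kg + 90 kg = 22,190 kg (under)
June 2023–October 2023: 6,590 kg + 5,500 kg + 2,690 kg + 90 kg + 6,010 kg = 20,880 kg (under)
July 2023–November 2023: 5,500 kg + 2,690 kg + 90 kg + 6,010 kg + 2,470 kg = 16,760 kg (under)
August 2023–December 2023: 2,690 kg + 90 kg + 6,010 kg + 2,470 kg + 90 kg = 11,350 kg (under)
No window exceeds 23,000 kg.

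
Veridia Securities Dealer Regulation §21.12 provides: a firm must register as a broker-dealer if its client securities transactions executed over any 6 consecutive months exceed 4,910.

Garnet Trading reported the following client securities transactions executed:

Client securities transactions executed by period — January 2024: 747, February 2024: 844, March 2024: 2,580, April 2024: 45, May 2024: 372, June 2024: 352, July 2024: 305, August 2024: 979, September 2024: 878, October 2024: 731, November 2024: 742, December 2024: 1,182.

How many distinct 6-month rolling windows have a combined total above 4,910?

1

January 2024–June 2024: 747 + 844 + 2,580 + 45 + 372 + 352 = 4,940 (over)
February 2024–July 2024: 844 + 2,580 + 45 + 372 + 352 + 305 = 4,498 (under)
March 2024–August 2024: 2,580 + 45 + 372 + 352 + 305 + 979 = 4,633 (under)
April 2024–September 2024: 45 + 372 + 352 + 305 + 979 + 878 = 2,931 (under)
May 2024–October 2024: 372 + 352 + 305 + 979 + 878 + 731 = 3,617 (under)
June 2024–November 2024: 352 + 305 + 979 + 878 + 731 + 742 = 3,987 (under)
July 2024–December 2024: 305 + 979 + 878 + 731 + 742 + 1,182 = 4,817 (under)
1 window exceeds the threshold.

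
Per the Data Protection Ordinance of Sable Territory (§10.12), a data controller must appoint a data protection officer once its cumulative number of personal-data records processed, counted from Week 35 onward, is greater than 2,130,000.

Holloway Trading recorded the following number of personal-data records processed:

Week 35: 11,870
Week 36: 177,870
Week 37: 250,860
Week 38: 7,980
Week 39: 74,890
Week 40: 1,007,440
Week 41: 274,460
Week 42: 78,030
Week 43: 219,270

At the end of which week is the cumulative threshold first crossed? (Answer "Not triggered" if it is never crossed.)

Not triggered

Through Week 35: 11,870
Through Week 36: 189,740
Through Week 37: 440,600
Through Week 38: 448,580
Through Week 39: 523,470
Through Week 40: 1,530,910
Through Week 41: 1,805,370
Through Week 42: 1,883,400
Through Week 43: 2,102,670
Final cumulative total 2,102,670 ≤ 2,130,000; the threshold is never exceeded.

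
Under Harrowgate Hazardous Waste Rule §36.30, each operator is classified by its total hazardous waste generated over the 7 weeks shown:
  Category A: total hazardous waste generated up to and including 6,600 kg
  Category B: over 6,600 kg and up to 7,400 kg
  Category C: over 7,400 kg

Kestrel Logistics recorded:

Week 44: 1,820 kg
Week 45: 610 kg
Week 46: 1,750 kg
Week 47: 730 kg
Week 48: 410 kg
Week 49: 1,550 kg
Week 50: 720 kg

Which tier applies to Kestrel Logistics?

Category C

Total hazardous waste generated: 1,820 kg + 610 kg + 1,750 kg + 730 kg + 410 kg + 1,550 kg + 720 kg = 7,590 kg.
7,590 kg > 7,400 kg, so Category C applies.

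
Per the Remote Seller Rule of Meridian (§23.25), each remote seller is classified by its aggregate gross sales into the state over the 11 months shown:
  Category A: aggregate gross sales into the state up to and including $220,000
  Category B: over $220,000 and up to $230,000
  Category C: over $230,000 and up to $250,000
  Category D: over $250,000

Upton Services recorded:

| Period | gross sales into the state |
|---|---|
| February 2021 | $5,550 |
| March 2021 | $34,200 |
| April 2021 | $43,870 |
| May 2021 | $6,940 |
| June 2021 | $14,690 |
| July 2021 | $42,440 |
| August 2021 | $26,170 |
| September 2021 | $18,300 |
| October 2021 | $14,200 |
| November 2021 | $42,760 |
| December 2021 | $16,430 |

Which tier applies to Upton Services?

Category D

Aggregate gross sales into the state: $5,550 + $34,200 + $43,870 + $6,940 + $14,690 + $42,440 + $26,170 + $18,300 + $14,200 + $42,760 + $16,430 = $265,550.
$265,550 > $250,000, so Category D applies.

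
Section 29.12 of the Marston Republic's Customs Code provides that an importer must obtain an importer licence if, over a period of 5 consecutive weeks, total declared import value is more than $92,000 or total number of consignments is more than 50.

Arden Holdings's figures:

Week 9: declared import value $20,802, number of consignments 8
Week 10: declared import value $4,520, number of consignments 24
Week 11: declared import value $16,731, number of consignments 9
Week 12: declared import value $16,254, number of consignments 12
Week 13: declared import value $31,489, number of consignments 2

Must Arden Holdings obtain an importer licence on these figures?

Total declared import value: $20,802 + $4,520 + $16,731 + $16,254 + $31,489 = $89,796 (≤ $92,000).
Total number of consignments: 8 + 24 + 9 + 12 + 2 = 55 (> 50).
The test is 'or': at least one threshold is exceeded.

Yes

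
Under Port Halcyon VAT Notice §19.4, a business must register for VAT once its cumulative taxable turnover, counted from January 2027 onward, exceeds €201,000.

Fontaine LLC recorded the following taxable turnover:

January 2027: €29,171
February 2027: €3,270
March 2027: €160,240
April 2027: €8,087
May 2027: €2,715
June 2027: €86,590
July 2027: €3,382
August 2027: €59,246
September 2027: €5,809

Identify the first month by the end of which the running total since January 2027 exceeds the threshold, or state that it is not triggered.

May 2027

Through January 2027: €29,171
Through February 2027: €32,441
Through March 2027: €192,681
Through April 2027: €200,768
Through May 2027: €203,483 ← exceeds threshold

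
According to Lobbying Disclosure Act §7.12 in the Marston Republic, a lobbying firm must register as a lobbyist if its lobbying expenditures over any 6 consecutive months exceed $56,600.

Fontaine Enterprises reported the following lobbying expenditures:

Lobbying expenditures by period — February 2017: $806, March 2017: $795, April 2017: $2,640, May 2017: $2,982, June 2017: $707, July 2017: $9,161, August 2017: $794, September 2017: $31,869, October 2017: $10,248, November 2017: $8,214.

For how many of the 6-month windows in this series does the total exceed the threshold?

February 2017–July 2017: $806 + $795 + $2,640 + $2,982 + $707 + $9,161 = $17,091 (under)
March 2017–August 2017: $795 + $2,640 + $2,982 + $707 + $9,161 + $794 = $17,079 (under)
April 2017–September 2017: $2,640 + $2,982 + $707 + $9,161 + $794 + $31,869 = $48,153 (under)
May 2017–October 2017: $2,982 + $707 + $9,161 + $794 + $31,869 + $10,248 = $55,761 (under)
June 2017–November 2017: $707 + $9,161 + $794 + $31,869 + $10,248 + $8,214 = $60,993 (over)
1 window exceeds the threshold.

1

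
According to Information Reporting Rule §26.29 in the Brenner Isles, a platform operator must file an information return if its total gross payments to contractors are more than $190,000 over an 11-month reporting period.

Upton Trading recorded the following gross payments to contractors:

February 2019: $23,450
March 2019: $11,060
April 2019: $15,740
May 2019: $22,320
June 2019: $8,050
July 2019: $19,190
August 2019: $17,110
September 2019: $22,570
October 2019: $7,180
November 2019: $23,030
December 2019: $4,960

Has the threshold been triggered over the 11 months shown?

Total gross payments to contractors: $23,450 + $11,060 + $15,740 + $22,320 + $8,050 + $19,190 + $17,110 + $22,570 + $7,180 + $23,030 + $4,960 = $174,660.
$174,660 ≤ $190,000, so the threshold is not exceeded.

No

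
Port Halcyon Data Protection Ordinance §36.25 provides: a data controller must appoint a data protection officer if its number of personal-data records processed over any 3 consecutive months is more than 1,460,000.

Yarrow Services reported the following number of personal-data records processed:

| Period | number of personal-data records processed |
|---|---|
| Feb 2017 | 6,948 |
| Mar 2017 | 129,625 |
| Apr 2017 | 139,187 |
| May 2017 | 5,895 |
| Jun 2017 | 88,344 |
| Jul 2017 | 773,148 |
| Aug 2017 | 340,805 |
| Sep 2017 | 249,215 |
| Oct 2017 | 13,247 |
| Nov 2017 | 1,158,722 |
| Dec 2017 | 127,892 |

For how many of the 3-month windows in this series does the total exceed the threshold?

0

Feb 2017–Apr 2017: 6,948 + 129,625 + 139,187 = 275,760 (under)
Mar 2017–May 2017: 129,625 + 139,187 + 5,895 = 274,707 (under)
Apr 2017–Jun 2017: 139,187 + 5,895 + 88,344 = 233,426 (under)
May 2017–Jul 2017: 5,895 + 88,344 + 773,148 = 867,387 (under)
Jun 2017–Aug 2017: 88,344 + 773,148 + 340,805 = 1,202,297 (under)
Jul 2017–Sep 2017: 773,148 + 340,805 + 249,215 = 1,363,168 (under)
Aug 2017–Oct 2017: 340,805 + 249,215 + 13,247 = 603,267 (under)
Sep 2017–Nov 2017: 249,215 + 13,247 + 1,158,722 = 1,421,184 (under)
Oct 2017–Dec 2017: 13,247 + 1,158,722 + 127,892 = 1,299,861 (under)
0 windows exceed the threshold.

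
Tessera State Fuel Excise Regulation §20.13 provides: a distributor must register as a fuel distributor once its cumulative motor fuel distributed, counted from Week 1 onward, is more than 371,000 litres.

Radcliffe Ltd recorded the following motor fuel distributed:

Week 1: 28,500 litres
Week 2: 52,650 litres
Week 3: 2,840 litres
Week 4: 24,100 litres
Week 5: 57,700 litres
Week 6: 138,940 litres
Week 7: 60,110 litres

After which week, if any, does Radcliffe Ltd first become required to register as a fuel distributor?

Not triggered

Through Week 1: 28,500 litres
Through Week 2: 81,150 litres
Through Week 3: 83,990 litres
Through Week 4: 108,090 litres
Through Week 5: 165,790 litres
Through Week 6: 304,730 litres
Through Week 7: 364,840 litres
Final cumulative total 364,840 litres ≤ 371,000 litres; the threshold is never exceeded.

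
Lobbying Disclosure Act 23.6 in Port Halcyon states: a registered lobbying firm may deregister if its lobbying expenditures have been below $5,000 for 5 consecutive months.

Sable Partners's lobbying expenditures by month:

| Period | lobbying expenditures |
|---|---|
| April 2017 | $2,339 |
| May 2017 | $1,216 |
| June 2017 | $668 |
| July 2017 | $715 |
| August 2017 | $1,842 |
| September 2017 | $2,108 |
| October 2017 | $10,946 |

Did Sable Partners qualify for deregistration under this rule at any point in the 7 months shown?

Months below $5,000: April 2017, May 2017, June 2017, July 2017, August 2017, September 2017.
Longest run of consecutive months below the threshold: 6.
6 ≥ 5, so Sable Partners became eligible.

Yes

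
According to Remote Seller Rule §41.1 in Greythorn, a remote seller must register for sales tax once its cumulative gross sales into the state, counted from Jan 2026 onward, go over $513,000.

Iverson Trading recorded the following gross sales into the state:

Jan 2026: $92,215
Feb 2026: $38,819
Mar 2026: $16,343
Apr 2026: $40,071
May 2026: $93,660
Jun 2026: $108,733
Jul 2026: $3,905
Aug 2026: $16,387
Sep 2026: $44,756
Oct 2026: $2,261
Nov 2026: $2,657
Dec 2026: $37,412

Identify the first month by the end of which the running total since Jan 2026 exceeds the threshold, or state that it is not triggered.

Through Jan 2026: $92,215
Through Feb 2026: $131,034
Through Mar 2026: $147,377
Through Apr 2026: $187,448
Through May 2026: $281,108
Through Jun 2026: $389,841
Through Jul 2026: $393,746
Through Aug 2026: $410,133
Through Sep 2026: $454,889
Through Oct 2026: $457,150
Through Nov 2026: $459,807
Through Dec 2026: $497,219
Final cumulative total $497,219 ≤ $513,000; the threshold is never exceeded.

Not triggered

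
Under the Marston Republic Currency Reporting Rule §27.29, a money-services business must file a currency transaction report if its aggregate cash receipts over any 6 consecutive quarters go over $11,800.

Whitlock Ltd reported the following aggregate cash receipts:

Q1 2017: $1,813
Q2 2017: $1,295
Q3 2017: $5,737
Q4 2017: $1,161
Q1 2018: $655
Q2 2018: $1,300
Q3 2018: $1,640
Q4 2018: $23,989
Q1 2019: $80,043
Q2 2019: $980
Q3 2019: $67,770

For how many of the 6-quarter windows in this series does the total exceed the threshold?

5

Q1 2017–Q2 2018: $1,813 + $1,295 + $5,737 + $1,161 + $655 + $1,300 = $11,961 (over)
Q2 2017–Q3 2018: $1,295 + $5,737 + $1,161 + $655 + $1,300 + $1,640 = $11,788 (under)
Q3 2017–Q4 2018: $5,737 + $1,161 + $655 + $1,300 + $1,640 + $23,989 = $34,482 (over)
Q4 2017–Q1 2019: $1,161 + $655 + $1,300 + $1,640 + $23,989 + $80,043 = $108,788 (over)
Q1 2018–Q2 2019: $655 + $1,300 + $1,640 + $23,989 + $80,043 + $980 = $108,607 (over)
Q2 2018–Q3 2019: $1,300 + $1,640 + $23,989 + $80,043 + $980 + $67,770 = $175,722 (over)
5 windows exceed the threshold.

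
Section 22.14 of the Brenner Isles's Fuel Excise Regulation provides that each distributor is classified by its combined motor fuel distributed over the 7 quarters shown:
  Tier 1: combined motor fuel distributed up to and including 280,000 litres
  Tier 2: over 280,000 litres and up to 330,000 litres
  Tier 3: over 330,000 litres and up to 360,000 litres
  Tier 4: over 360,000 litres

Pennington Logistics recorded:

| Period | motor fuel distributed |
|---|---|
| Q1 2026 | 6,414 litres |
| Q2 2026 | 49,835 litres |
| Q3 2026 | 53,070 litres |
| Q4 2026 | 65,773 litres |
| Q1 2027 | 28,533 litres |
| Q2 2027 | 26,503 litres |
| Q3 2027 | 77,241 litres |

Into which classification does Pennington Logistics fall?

Tier 2

Combined motor fuel distributed: 6,414 litres + 49,835 litres + 53,070 litres + 65,773 litres + 28,533 litres + 26,503 litres + 77,241 litres = 307,369 litres.
280,000 litres < 307,369 litres ≤ 330,000 litres, so Tier 2 applies.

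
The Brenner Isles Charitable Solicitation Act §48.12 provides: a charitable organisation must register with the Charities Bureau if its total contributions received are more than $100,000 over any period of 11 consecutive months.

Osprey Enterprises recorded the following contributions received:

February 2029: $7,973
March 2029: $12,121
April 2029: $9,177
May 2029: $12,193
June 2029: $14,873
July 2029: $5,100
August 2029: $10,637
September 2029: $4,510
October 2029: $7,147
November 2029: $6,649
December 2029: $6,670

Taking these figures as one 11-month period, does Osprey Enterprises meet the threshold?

No

Total contributions received: $7,973 + $12,121 + $9,177 + $12,193 + $14,873 + $5,100 + $10,637 + $4,510 + $7,147 + $6,649 + $6,670 = $97,050.
$97,050 ≤ $100,000, so the threshold is not exceeded.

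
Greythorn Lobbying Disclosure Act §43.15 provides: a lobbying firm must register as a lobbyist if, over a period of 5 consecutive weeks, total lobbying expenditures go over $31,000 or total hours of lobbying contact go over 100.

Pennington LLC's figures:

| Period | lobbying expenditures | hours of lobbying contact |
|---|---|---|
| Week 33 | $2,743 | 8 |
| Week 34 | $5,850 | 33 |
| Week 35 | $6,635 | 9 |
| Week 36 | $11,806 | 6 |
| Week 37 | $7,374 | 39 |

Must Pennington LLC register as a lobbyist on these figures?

Total lobbying expenditures: $2,743 + $5,850 + $6,635 + $11,806 + $7,374 = $34,408 (> $31,000).
Total hours of lobbying contact: 8 + 33 + 9 + 6 + 39 = 95 (≤ 100).
The test is 'or': at least one threshold is exceeded.

Yes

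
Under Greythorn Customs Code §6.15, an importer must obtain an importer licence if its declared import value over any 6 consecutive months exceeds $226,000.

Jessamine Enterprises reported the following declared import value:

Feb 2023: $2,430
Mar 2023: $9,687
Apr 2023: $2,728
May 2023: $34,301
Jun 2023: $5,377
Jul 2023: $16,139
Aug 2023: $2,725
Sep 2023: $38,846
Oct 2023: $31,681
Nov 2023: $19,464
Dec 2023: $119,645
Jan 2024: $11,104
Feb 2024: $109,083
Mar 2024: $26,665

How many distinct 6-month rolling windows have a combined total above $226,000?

3

Feb 2023–Jul 2023: $2,430 + $9,687 + $2,728 + $34,301 + $5,377 + $16,139 = $70,662 (under)
Mar 2023–Aug 2023: $9,687 + $2,728 + $34,301 + $5,377 + $16,139 + $2,725 = $70,957 (under)
Apr 2023–Sep 2023: $2,728 + $34,301 + $5,377 + $16,139 + $2,725 + $38,846 = $100,116 (under)
May 2023–Oct 2023: $34,301 + $5,377 + $16,139 + $2,725 + $38,846 + $31,681 = $129,069 (under)
Jun 2023–Nov 2023: $5,377 + $16,139 + $2,725 + $38,846 + $31,681 + $19,464 = $114,232 (under)
Jul 2023–Dec 2023: $16,139 + $2,725 + $38,846 + $31,681 + $19,464 + $119,645 = $228,500 (over)
Aug 2023–Jan 2024: $2,725 + $38,846 + $31,681 + $19,464 + $119,645 + $11,104 = $223,465 (under)
Sep 2023–Feb 2024: $38,846 + $31,681 + $19,464 + $119,645 + $11,104 + $109,083 = $329,823 (over)
Oct 2023–Mar 2024: $31,681 + $19,464 + $119,645 + $11,104 + $109,083 + $26,665 = $317,642 (over)
3 windows exceed the threshold.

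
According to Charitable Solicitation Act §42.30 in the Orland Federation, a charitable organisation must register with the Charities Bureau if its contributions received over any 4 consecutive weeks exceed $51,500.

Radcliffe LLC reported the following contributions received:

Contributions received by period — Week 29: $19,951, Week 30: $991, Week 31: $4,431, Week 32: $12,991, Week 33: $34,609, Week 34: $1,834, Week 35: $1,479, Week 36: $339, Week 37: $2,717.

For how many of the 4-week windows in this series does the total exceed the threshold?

2

Week 29–Week 32: $19,951 + $991 + $4,431 + $12,991 = $38,364 (under)
Week 30–Week 33: $991 + $4,431 + $12,991 + $34,609 = $53,022 (over)
Week 31–Week 34: $4,431 + $12,991 + $34,609 + $1,834 = $53,865 (over)
Week 32–Week 35: $12,991 + $34,609 + $1,834 + $1,479 = $50,913 (under)
Week 33–Week 36: $34,609 + $1,834 + $1,479 + $339 = $38,261 (under)
Week 34–Week 37: $1,834 + $1,479 + $339 + $2,717 = $6,369 (under)
2 windows exceed the threshold.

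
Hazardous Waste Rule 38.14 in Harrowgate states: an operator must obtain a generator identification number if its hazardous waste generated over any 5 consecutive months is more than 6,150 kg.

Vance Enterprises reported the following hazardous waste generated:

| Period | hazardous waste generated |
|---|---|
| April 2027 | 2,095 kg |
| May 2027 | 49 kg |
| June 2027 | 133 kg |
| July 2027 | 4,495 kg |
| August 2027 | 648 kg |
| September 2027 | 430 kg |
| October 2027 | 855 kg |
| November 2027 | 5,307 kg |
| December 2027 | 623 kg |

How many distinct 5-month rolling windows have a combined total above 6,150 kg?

April 2027–August 2027: 2,095 kg + 49 kg + 133 kg + 4,495 kg + 648 kg = 7,420 kg (over)
May 2027–September 2027: 49 kg + 133 kg + 4,495 kg + 648 kg + 430 kg = 5,755 kg (under)
June 2027–October 2027: 133 kg + 4,495 kg + 648 kg + 430 kg + 855 kg = 6,561 kg (over)
July 2027–November 2027: 4,495 kg + 648 kg + 430 kg + 855 kg + 5,307 kg = 11,735 kg (over)
August 2027–December 2027: 648 kg + 430 kg + 855 kg + 5,307 kg + 623 kg = 7,863 kg (over)
4 windows exceed the threshold.

4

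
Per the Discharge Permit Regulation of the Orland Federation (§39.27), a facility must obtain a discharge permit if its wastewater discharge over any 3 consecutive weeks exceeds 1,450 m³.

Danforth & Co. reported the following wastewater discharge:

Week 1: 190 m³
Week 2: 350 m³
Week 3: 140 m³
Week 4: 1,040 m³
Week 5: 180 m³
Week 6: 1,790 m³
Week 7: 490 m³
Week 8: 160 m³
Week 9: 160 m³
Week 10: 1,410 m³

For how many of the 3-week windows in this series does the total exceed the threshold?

5

Week 1–Week 3: 190 m³ + 350 m³ + 140 m³ = 680 m³ (under)
Week 2–Week 4: 350 m³ + 140 m³ + 1,040 m³ = 1,530 m³ (over)
Week 3–Week 5: 140 m³ + 1,040 m³ + 180 m³ = 1,360 m³ (under)
Week 4–Week 6: 1,040 m³ + 180 m³ + 1,790 m³ = 3,010 m³ (over)
Week 5–Week 7: 180 m³ + 1,790 m³ + 490 m³ = 2,460 m³ (over)
Week 6–Week 8: 1,790 m³ + 490 m³ + 160 m³ = 2,440 m³ (over)
Week 7–Week 9: 490 m³ + 160 m³ + 160 m³ = 810 m³ (under)
Week 8–Week 10: 160 m³ + 160 m³ + 1,410 m³ = 1,730 m³ (over)
5 windows exceed the threshold.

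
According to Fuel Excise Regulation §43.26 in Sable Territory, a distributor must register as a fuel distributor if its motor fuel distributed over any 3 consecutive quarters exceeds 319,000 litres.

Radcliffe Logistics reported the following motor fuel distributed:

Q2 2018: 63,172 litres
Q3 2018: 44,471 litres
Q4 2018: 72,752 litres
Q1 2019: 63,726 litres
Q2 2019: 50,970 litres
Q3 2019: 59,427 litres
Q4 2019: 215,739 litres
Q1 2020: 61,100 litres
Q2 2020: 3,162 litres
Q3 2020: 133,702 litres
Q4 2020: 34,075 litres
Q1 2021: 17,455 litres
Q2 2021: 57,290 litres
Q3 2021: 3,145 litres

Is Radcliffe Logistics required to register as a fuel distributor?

Q2 2018–Q4 2018: 63,172 litres + 44,471 litres + 72,752 litres = 180,395 litres (under)
Q3 2018–Q1 2019: 44,471 litres + 72,752 litres + 63,726 litres = 180,949 litres (under)
Q4 2018–Q2 2019: 72,752 litres + 63,726 litres + 50,970 litres = 187,448 litres (under)
Q1 2019–Q3 2019: 63,726 litres + 50,970 litres + 59,427 litres = 174,123 litres (under)
Q2 2019–Q4 2019: 50,970 litres + 59,427 litres + 215,739 litres = 326,136 litres (over)
Q3 2019–Q1 2020: 59,427 litres + 215,739 litres + 61,100 litres = 336,266 litres (over)
Q4 2019–Q2 2020: 215,739 litres + 61,100 litres + 3,162 litres = 280,001 litres (under)
Q1 2020–Q3 2020: 61,100 litres + 3,162 litres + 133,702 litres = 197,964 litres (under)
Q2 2020–Q4 2020: 3,162 litres + 133,702 litres + 34,075 litres = 170,939 litres (under)
Q3 2020–Q1 2021: 133,702 litres + 34,075 litres + 17,455 litres = 185,232 litres (under)
Q4 2020–Q2 2021: 34,075 litres + 17,455 litres + 57,290 litres = 108,820 litres (under)
Q1 2021–Q3 2021: 17,455 litres + 57,290 litres + 3,145 litres = 77,890 litres (under)
At least one window exceeds 319,000 litres.

Yes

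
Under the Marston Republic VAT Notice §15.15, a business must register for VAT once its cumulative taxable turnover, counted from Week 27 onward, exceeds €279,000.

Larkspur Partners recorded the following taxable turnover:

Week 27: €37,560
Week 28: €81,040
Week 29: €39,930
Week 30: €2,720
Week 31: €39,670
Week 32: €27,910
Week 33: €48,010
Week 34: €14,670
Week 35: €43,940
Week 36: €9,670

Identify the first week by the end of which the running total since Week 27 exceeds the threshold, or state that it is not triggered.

Through Week 27: €37,560
Through Week 28: €118,600
Through Week 29: €158,530
Through Week 30: €161,250
Through Week 31: €200,920
Through Week 32: €228,830
Through Week 33: €276,840
Through Week 34: €291,510 ← exceeds threshold

Week 34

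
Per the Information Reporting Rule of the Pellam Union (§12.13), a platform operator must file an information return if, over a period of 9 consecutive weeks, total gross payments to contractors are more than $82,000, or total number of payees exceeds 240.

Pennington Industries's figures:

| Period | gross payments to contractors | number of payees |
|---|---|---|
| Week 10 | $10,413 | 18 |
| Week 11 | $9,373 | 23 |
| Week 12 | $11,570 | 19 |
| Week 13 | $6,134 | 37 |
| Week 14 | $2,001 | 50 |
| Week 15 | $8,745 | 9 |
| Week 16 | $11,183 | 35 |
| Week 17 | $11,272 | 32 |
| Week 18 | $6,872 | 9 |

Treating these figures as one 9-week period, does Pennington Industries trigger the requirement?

Total gross payments to contractors: $10,413 + $9,373 + $11,570 + $6,134 + $2,001 + $8,745 + $11,183 + $11,272 + $6,872 = $77,563 (≤ $82,000).
Total number of payees: 18 + 23 + 19 + 37 + 50 + 9 + 35 + 32 + 9 = 232 (≤ 240).
The test is 'or': neither threshold is exceeded.

No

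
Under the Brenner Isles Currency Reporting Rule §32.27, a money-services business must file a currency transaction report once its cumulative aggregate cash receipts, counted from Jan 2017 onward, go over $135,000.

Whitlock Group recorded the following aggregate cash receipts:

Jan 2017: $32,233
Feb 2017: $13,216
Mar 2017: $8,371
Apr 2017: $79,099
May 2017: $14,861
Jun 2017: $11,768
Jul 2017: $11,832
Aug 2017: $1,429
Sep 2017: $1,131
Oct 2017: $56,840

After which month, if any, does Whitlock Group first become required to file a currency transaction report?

Through Jan 2017: $32,233
Through Feb 2017: $45,449
Through Mar 2017: $53,820
Through Apr 2017: $132,919
Through May 2017: $147,780 ← exceeds threshold

May 2017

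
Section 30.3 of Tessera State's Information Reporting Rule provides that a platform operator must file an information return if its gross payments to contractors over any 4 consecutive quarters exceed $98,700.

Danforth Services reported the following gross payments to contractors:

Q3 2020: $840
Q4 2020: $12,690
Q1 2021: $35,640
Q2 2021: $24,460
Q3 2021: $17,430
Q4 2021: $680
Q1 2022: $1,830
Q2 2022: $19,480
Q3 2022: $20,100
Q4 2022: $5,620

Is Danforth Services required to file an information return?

No

Q3 2020–Q2 2021: $840 + $12,690 + $35,640 + $24,460 = $73,630 (under)
Q4 2020–Q3 2021: $12,690 + $35,640 + $24,460 + $17,430 = $90,220 (under)
Q1 2021–Q4 2021: $35,640 + $24,460 + $17,430 + $680 = $78,210 (under)
Q2 2021–Q1 2022: $24,460 + $17,430 + $680 + $1,830 = $44,400 (under)
Q3 2021–Q2 2022: $17,430 + $680 + $1,830 + $19,480 = $39,420 (under)
Q4 2021–Q3 2022: $680 + $1,830 + $19,480 + $20,100 = $42,090 (under)
Q1 2022–Q4 2022: $1,830 + $19,480 + $20,100 + $5,620 = $47,030 (under)
No window exceeds $98,700.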